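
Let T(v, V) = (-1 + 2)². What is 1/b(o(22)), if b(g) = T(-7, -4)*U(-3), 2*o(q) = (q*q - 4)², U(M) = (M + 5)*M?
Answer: -⅙ ≈ -0.16667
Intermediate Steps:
T(v, V) = 1 (T(v, V) = 1² = 1)
U(M) = M*(5 + M) (U(M) = (5 + M)*M = M*(5 + M))
o(q) = (-4 + q²)²/2 (o(q) = (q*q - 4)²/2 = (q² - 4)²/2 = (-4 + q²)²/2)
b(g) = -6 (b(g) = 1*(-3*(5 - 3)) = 1*(-3*2) = 1*(-6) = -6)
1/b(o(22)) = 1/(-6) = -⅙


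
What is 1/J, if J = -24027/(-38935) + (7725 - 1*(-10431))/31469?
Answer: 1225245515/1463009523 ≈ 0.83748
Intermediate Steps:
J = 1463009523/1225245515 (J = -24027*(-1/38935) + (7725 + 10431)*(1/31469) = 24027/38935 + 18156*(1/31469) = 24027/38935 + 18156/31469 = 1463009523/1225245515 ≈ 1.1941)
1/J = 1/(1463009523/1225245515) = 1225245515/1463009523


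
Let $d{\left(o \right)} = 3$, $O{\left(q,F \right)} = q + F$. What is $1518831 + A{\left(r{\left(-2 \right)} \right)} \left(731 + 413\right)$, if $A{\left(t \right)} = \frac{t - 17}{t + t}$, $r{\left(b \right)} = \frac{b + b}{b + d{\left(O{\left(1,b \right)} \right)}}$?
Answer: $1521834$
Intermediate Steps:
$O{\left(q,F \right)} = F + q$
$r{\left(b \right)} = \frac{2 b}{3 + b}$ ($r{\left(b \right)} = \frac{b + b}{b + 3} = \frac{2 b}{3 + b}$)
$A{\left(t \right)} = \frac{-17 + t}{2 t}$
$1518831 + A{\left(r{\left(-2 \right)} \right)} \left(731 + 413\right) = 1518831 + \frac{-17 + 2 \left(-2\right) \frac{1}{3 - 2}}{2 \cdot 2 \left(-2\right) \frac{1}{3 - 2}} \left(731 + 413\right) = 1518831 + \frac{-17 + 2 \left(-2\right) 1^{-1}}{2 \cdot 2 \left(-2\right) 1^{-1}} \cdot 1144 = 1518831 + \frac{-17 + 2 \left(-2\right) 1}{2 \cdot 2 \left(-2\right) 1} \cdot 1144 = 1518831 + \frac{-17 - 4}{2 \left(-4\right)} 1144 = 1518831 + \frac{1}{2} \left(- \frac{1}{4}\right) \left(-21\right) 1144 = 1518831 + \frac{21}{8} \cdot 1144 = 1518831 + 3003 = 1521834$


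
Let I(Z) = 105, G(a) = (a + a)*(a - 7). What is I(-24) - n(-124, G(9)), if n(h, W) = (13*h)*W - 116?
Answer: 58253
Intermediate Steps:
G(a) = 2*a*(-7 + a) (G(a) = (2*a)*(-7 + a) = 2*a*(-7 + a))
n(h, W) = -116 + 13*W*h (n(h, W) = 13*W*h - 116 = -116 + 13*W*h)
I(-24) - n(-124, G(9)) = 105 - (-116 + 13*(2*9*(-7 + 9))*(-124)) = 105 - (-116 + 13*(2*9*2)*(-124)) = 105 - (-116 + 13*36*(-124)) = 105 - (-116 - 58032) = 105 - 1*(-58148) = 105 + 58148 = 58253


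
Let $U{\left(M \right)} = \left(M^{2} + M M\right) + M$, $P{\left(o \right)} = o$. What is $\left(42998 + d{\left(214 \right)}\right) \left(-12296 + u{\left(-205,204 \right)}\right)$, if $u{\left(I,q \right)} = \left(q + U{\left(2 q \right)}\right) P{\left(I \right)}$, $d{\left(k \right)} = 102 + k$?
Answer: $-2962157658744$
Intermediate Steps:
$U{\left(M \right)} = M + 2 M^{2}$ ($U{\left(M \right)} = \left(M^{2} + M^{2}\right) + M = 2 M^{2} + M = M + 2 M^{2}$)
$u{\left(I,q \right)} = I \left(q + 2 q \left(1 + 4 q\right)\right)$ ($u{\left(I,q \right)} = \left(q + 2 q \left(1 + 2 \cdot 2 q\right)\right) I = \left(q + 2 q \left(1 + 4 q\right)\right) I = I \left(q + 2 q \left(1 + 4 q\right)\right)$)
$\left(42998 + d{\left(214 \right)}\right) \left(-12296 + u{\left(-205,204 \right)}\right) = \left(42998 + \left(102 + 214\right)\right) \left(-12296 - 41820 \left(3 + 8 \cdot 204\right)\right) = \left(42998 + 316\right) \left(-12296 - 41820 \left(3 + 1632\right)\right) = 43314 \left(-12296 - 41820 \cdot 1635\right) = 43314 \left(-12296 - 68375700\right) = 43314 \left(-68387996\right) = -2962157658744$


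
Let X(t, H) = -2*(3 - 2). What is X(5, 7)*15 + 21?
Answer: -9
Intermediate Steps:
X(t, H) = -2 (X(t, H) = -2*1 = -2)
X(5, 7)*15 + 21 = -2*15 + 21 = -30 + 21 = -9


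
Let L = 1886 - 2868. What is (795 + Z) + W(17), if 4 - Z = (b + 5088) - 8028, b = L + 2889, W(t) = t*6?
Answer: 1934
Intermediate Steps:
W(t) = 6*t
L = -982
b = 1907 (b = -982 + 2889 = 1907)
Z = 1037 (Z = 4 - ((1907 + 5088) - 8028) = 4 - (6995 - 8028) = 4 - 1*(-1033) = 4 + 1033 = 1037)
(795 + Z) + W(17) = (795 + 1037) + 6*17 = 1832 + 102 = 1934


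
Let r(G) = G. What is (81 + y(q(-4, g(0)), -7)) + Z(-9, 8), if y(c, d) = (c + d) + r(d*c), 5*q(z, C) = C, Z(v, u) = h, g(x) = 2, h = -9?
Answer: 313/5 ≈ 62.600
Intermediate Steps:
Z(v, u) = -9
q(z, C) = C/5
y(c, d) = c + d + c*d (y(c, d) = (c + d) + d*c = (c + d) + c*d = c + d + c*d)
(81 + y(q(-4, g(0)), -7)) + Z(-9, 8) = (81 + ((⅕)*2 - 7 + ((⅕)*2)*(-7))) - 9 = (81 + (⅖ - 7 + (⅖)*(-7))) - 9 = (81 + (⅖ - 7 - 14/5)) - 9 = (81 - 47/5) - 9 = 358/5 - 9 = 313/5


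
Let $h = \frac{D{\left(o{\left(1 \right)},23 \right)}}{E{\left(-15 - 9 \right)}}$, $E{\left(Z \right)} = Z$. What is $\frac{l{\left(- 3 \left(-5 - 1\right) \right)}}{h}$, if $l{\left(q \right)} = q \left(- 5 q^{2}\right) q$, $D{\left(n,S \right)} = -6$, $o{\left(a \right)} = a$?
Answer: $-2099520$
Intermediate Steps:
$h = \frac{1}{4}$ ($h = - \frac{6}{-15 - 9} = - \frac{6}{-24} = \left(-6\right) \left(- \frac{1}{24}\right) = \frac{1}{4} \approx 0.25$)
$l{\left(q \right)} = - 5 q^{4}$ ($l{\left(q \right)} = - 5 q^{3} q = - 5 q^{4}$)
$\frac{l{\left(- 3 \left(-5 - 1\right) \right)}}{h} = - 5 \left(- 3 \left(-5 - 1\right)\right)^{4} \frac{1}{\frac{1}{4}} = - 5 \left(\left(-3\right) \left(-6\right)\right)^{4} \cdot 4 = - 5 \cdot 18^{4} \cdot 4 = \left(-5\right) 104976 \cdot 4 = \left(-524880\right) 4 = -2099520$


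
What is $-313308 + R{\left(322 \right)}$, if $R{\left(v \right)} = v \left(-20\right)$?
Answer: $-319748$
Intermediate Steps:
$R{\left(v \right)} = - 20 v$
$-313308 + R{\left(322 \right)} = -313308 - 6440 = -319748$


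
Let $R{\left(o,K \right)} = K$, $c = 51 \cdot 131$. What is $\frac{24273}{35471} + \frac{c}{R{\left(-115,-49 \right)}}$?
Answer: $- \frac{235792374}{1738079} \approx -135.66$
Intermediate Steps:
$c = 6681$
$\frac{24273}{35471} + \frac{c}{R{\left(-115,-49 \right)}} = \frac{24273}{35471} + \frac{6681}{-49} = 24273 \cdot \frac{1}{35471} + 6681 \left(- \frac{1}{49}\right) = \frac{24273}{35471} - \frac{6681}{49} = - \frac{235792374}{1738079}$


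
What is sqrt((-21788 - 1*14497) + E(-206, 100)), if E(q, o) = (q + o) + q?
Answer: I*sqrt(36597) ≈ 191.3*I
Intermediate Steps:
E(q, o) = o + 2*q (E(q, o) = (o + q) + q = o + 2*q)
sqrt((-21788 - 1*14497) + E(-206, 100)) = sqrt((-21788 - 1*14497) + (100 + 2*(-206))) = sqrt((-21788 - 14497) + (100 - 412)) = sqrt(-36285 - 312) = sqrt(-36597) = I*sqrt(36597)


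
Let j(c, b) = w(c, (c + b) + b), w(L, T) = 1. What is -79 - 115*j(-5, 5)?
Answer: -194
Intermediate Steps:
j(c, b) = 1
-79 - 115*j(-5, 5) = -79 - 115*1 = -79 - 115 = -194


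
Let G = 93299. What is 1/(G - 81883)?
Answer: 1/11416 ≈ 8.7596e-5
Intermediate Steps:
1/(G - 81883) = 1/(93299 - 81883) = 1/11416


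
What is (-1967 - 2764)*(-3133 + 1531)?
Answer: 7579062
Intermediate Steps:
(-1967 - 2764)*(-3133 + 1531) = -4731*(-1602) = 7579062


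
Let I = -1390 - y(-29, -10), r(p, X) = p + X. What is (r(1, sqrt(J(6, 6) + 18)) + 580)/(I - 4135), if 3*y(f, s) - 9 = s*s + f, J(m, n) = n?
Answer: -1743/16655 - 6*sqrt(6)/16655 ≈ -0.10554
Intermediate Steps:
y(f, s) = 3 + f/3 + s**2/3 (y(f, s) = 3 + (s*s + f)/3 = 3 + (s**2 + f)/3 = 3 + (f + s**2)/3 = 3 + (f/3 + s**2/3) = 3 + f/3 + s**2/3)
r(p, X) = X + p
I = -4250/3 (I = -1390 - (3 + (1/3)*(-29) + (1/3)*(-10)**2) = -1390 - (3 - 29/3 + (1/3)*100) = -1390 - (3 - 29/3 + 100/3) = -1390 - 1*80/3 = -1390 - 80/3 = -4250/3 ≈ -1416.7)
(r(1, sqrt(J(6, 6) + 18)) + 580)/(I - 4135) = ((sqrt(6 + 18) + 1) + 580)/(-4250/3 - 4135) = ((sqrt(24) + 1) + 580)/(-16655/3) = ((2*sqrt(6) + 1) + 580)*(-3/16655) = ((1 + 2*sqrt(6)) + 580)*(-3/16655) = (581 + 2*sqrt(6))*(-3/16655) = -1743/16655 - 6*sqrt(6)/16655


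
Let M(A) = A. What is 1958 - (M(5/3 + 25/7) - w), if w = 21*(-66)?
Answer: 11902/21 ≈ 566.76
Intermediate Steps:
w = -1386
1958 - (M(5/3 + 25/7) - w) = 1958 - ((5/3 + 25/7) - 1*(-1386)) = 1958 - ((5*(1/3) + 25*(1/7)) + 1386) = 1958 - ((5/3 + 25/7) + 1386) = 1958 - (110/21 + 1386) = 1958 - 1*29216/21 = 1958 - 29216/21 = 11902/21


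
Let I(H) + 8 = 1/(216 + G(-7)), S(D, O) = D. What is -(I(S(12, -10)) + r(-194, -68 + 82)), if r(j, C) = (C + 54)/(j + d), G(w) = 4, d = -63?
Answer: 467023/56540 ≈ 8.2600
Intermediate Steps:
I(H) = -1759/220 (I(H) = -8 + 1/(216 + 4) = -8 + 1/220 = -1759/220)
r(j, C) = (54 + C)/(-63 + j) (r(j, C) = (C + 54)/(j - 63) = (54 + C)/(-63 + j))
-(I(S(12, -10)) + r(-194, -68 + 82)) = -(-1759/220 + (54 + (-68 + 82))/(-63 - 194)) = -(-1759/220 + (54 + 14)/(-257)) = -(-1759/220 - 1/257*68) = -(-1759/220 - 68/257) = -1*(-467023/56540) = 467023/56540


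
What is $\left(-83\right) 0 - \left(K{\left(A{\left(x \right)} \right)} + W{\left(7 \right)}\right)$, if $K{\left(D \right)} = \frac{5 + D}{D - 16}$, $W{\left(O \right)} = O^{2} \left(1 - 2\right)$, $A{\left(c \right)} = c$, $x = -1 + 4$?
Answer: $\frac{645}{13} \approx 49.615$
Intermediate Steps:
$x = 3$
$W{\left(O \right)} = - O^{2}$ ($W{\left(O \right)} = O^{2} \left(-1\right) = - O^{2}$)
$K{\left(D \right)} = \frac{5 + D}{-16 + D}$
$\left(-83\right) 0 - \left(K{\left(A{\left(x \right)} \right)} + W{\left(7 \right)}\right) = \left(-83\right) 0 - \left(\frac{5 + 3}{-16 + 3} - 7^{2}\right) = 0 - \left(\frac{1}{-13} \cdot 8 - 49\right) = 0 - \left(\left(- \frac{1}{13}\right) 8 - 49\right) = 0 - \left(- \frac{8}{13} - 49\right) = 0 - - \frac{645}{13} = 0 + \frac{645}{13} = \frac{645}{13}$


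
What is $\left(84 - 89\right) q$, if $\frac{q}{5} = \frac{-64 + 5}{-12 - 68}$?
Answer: $- \frac{295}{16} \approx -18.438$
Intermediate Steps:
$q = \frac{59}{16}$ ($q = 5 \frac{-64 + 5}{-12 - 68} = 5 \left(- \frac{59}{-80}\right) = 5 \left(\left(-59\right) \left(- \frac{1}{80}\right)\right) = 5 \cdot \frac{59}{80} = \frac{59}{16} \approx 3.6875$)
$\left(84 - 89\right) q = \left(84 - 89\right) \frac{59}{16} = \left(-5\right) \frac{59}{16} = - \frac{295}{16}$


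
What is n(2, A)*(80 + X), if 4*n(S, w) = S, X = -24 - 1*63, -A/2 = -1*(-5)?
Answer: -7/2 ≈ -3.5000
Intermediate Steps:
A = -10 (A = -(-2)*(-5) = -2*5 = -10)
X = -87 (X = -24 - 63 = -87)
n(S, w) = S/4
n(2, A)*(80 + X) = ((¼)*2)*(80 - 87) = (½)*(-7) = -7/2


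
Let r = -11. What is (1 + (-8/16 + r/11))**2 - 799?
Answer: -3195/4 ≈ -798.75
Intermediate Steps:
(1 + (-8/16 + r/11))**2 - 799 = (1 + (-8/16 - 11/11))**2 - 799 = (1 + (-8*1/16 - 11*1/11))**2 - 799 = (1 + (-1/2 - 1))**2 - 799 = (1 - 3/2)**2 - 799 = (-1/2)**2 - 799 = 1/4 - 799 = -3195/4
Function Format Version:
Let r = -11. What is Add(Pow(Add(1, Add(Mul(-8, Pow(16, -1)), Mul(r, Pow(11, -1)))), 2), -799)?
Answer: Rational(-3195, 4) ≈ -798.75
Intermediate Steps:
Add(Pow(Add(1, Add(Mul(-8, Pow(16, -1)), Mul(r, Pow(11, -1)))), 2), -799) = Add(Pow(Add(1, Add(Mul(-8, Pow(16, -1)), Mul(-11, Pow(11, -1)))), 2), -799) = Add(Pow(Add(1, Add(Mul(-8, Rational(1, 16)), Mul(-11, Rational(1, 11)))), 2), -799) = Add(Pow(Add(1, Add(Rational(-1, 2), -1)), 2), -799) = Add(Pow(Add(1, Rational(-3, 2)), 2), -799) = Add(Pow(Rational(-1, 2), 2), -799) = Add(Rational(1, 4), -799) = Rational(-3195, 4)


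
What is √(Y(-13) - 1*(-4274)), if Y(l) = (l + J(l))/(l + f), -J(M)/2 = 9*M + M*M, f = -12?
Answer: 7*√2183/5 ≈ 65.412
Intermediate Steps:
J(M) = -18*M - 2*M² (J(M) = -2*(9*M + M*M) = -2*(9*M + M²) = -2*(M² + 9*M) = -18*M - 2*M²)
Y(l) = (l - 2*l*(9 + l))/(-12 + l) (Y(l) = (l - 2*l*(9 + l))/(l - 12) = (l - 2*l*(9 + l))/(-12 + l))
√(Y(-13) - 1*(-4274)) = √(-13*(-17 - 2*(-13))/(-12 - 13) - 1*(-4274)) = √(-13*(-17 + 26)/(-25) + 4274) = √(-13*(-1/25)*9 + 4274) = √(117/25 + 4274) = √(106967/25) = 7*√2183/5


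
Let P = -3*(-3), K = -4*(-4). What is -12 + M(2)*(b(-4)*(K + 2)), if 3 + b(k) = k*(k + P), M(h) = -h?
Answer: 816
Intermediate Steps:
K = 16
P = 9
b(k) = -3 + k*(9 + k) (b(k) = -3 + k*(k + 9) = -3 + k*(9 + k))
-12 + M(2)*(b(-4)*(K + 2)) = -12 + (-1*2)*((-3 + (-4)² + 9*(-4))*(16 + 2)) = -12 - 2*(-3 + 16 - 36)*18 = -12 - (-46)*18 = -12 - 2*(-414) = -12 + 828 = 816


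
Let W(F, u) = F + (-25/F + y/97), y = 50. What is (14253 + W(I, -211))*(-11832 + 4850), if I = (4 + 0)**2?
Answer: -77304225733/776 ≈ -9.9619e+7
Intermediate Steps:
I = 16 (I = 4**2 = 16)
W(F, u) = 50/97 + F - 25/F (W(F, u) = F + (-25/F + 50/97) = F + (50/97 - 25/F) = 50/97 + F - 25/F)
(14253 + W(I, -211))*(-11832 + 4850) = (14253 + (50/97 + 16 - 25/16))*(-11832 + 4850) = (14253 + (50/97 + 16 - 25*1/16))*(-6982) = (14253 + (50/97 + 16 - 25/16))*(-6982) = (14253 + 23207/1552)*(-6982) = (22143863/1552)*(-6982) = -77304225733/776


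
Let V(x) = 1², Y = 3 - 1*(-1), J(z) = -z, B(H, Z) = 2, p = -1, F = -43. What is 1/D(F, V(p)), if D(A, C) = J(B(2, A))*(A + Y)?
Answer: 1/78 ≈ 0.012821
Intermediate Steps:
Y = 4 (Y = 3 + 1 = 4)
V(x) = 1
D(A, C) = -8 - 2*A (D(A, C) = (-1*2)*(A + 4) = -2*(4 + A) = -8 - 2*A)
1/D(F, V(p)) = 1/(-8 - 2*(-43)) = 1/(-8 + 86) = 1/78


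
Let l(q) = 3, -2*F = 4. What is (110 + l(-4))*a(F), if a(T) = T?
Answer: -226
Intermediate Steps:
F = -2 (F = -1/2*4 = -2)
(110 + l(-4))*a(F) = (110 + 3)*(-2) = 113*(-2) = -226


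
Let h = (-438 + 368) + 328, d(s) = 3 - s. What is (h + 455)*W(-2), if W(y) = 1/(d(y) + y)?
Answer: 713/3 ≈ 237.67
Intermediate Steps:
W(y) = ⅓ (W(y) = 1/((3 - y) + y) = 1/3 = ⅓)
h = 258 (h = -70 + 328 = 258)
(h + 455)*W(-2) = (258 + 455)*(⅓) = 713*(⅓) = 713/3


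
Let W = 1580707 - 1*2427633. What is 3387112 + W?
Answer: 2540186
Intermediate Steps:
W = -846926 (W = 1580707 - 2427633 = -846926)
3387112 + W = 3387112 - 846926 = 2540186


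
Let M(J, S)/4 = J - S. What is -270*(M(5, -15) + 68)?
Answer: -39960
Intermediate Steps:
M(J, S) = -4*S + 4*J (M(J, S) = 4*(J - S) = -4*S + 4*J)
-270*(M(5, -15) + 68) = -270*((-4*(-15) + 4*5) + 68) = -270*((60 + 20) + 68) = -270*(80 + 68) = -270*148 = -39960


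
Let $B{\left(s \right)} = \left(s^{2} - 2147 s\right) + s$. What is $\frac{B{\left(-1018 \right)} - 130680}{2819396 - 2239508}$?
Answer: $\frac{193142}{36243} \approx 5.3291$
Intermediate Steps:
$B{\left(s \right)} = s^{2} - 2146 s$
$\frac{B{\left(-1018 \right)} - 130680}{2819396 - 2239508} = \frac{- 1018 \left(-2146 - 1018\right) - 130680}{2819396 - 2239508} = \frac{\left(-1018\right) \left(-3164\right) - 130680}{579888} = \left(3220952 - 130680\right) \frac{1}{579888} = 3090272 \cdot \frac{1}{579888} = \frac{193142}{36243}$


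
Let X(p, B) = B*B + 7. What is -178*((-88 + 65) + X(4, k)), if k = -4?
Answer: 0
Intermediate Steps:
X(p, B) = 7 + B² (X(p, B) = B² + 7 = 7 + B²)
-178*((-88 + 65) + X(4, k)) = -178*((-88 + 65) + (7 + (-4)²)) = -178*(-23 + (7 + 16)) = -178*(-23 + 23) = -178*0 = 0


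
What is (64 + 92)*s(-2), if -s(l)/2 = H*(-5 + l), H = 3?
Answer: 6552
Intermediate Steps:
s(l) = 30 - 6*l (s(l) = -6*(-5 + l) = -2*(-15 + 3*l) = 30 - 6*l)
(64 + 92)*s(-2) = (64 + 92)*(30 - 6*(-2)) = 156*(30 + 12) = 156*42 = 6552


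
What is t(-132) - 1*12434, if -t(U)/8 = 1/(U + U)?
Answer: -410321/33 ≈ -12434.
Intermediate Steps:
t(U) = -4/U (t(U) = -8/(U + U) = -8*1/(2*U) = -4/U)
t(-132) - 1*12434 = -4/(-132) - 1*12434 = -4*(-1/132) - 12434 = 1/33 - 12434 = -410321/33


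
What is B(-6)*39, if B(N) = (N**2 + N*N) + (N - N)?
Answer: 2808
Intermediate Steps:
B(N) = 2*N**2 (B(N) = (N**2 + N**2) + 0 = 2*N**2 + 0 = 2*N**2)
B(-6)*39 = (2*(-6)**2)*39 = (2*36)*39 = 72*39 = 2808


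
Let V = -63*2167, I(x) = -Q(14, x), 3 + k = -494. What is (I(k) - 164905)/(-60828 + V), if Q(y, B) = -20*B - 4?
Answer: 174841/197349 ≈ 0.88595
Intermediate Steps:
k = -497 (k = -3 - 494 = -497)
Q(y, B) = -4 - 20*B
I(x) = 4 + 20*x (I(x) = -(-4 - 20*x) = 4 + 20*x)
V = -136521
(I(k) - 164905)/(-60828 + V) = ((4 + 20*(-497)) - 164905)/(-60828 - 136521) = ((4 - 9940) - 164905)/(-197349) = (-9936 - 164905)*(-1/197349) = -174841*(-1/197349) = 174841/197349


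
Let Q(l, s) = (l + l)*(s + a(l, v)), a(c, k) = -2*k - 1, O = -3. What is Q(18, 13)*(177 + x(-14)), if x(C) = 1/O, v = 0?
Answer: 76320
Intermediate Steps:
a(c, k) = -1 - 2*k
Q(l, s) = 2*l*(-1 + s) (Q(l, s) = (l + l)*(s + (-1 - 2*0)) = (2*l)*(s + (-1 + 0)) = (2*l)*(s - 1) = (2*l)*(-1 + s) = 2*l*(-1 + s))
x(C) = -1/3 (x(C) = 1/(-3) = -1/3)
Q(18, 13)*(177 + x(-14)) = (2*18*(-1 + 13))*(177 - 1/3) = (2*18*12)*(530/3) = 432*(530/3) = 76320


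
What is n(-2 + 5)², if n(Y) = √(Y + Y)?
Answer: 6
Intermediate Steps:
n(Y) = √2*√Y (n(Y) = √(2*Y) = √2*√Y)
n(-2 + 5)² = (√2*√(-2 + 5))² = (√2*√3)² = (√6)² = 6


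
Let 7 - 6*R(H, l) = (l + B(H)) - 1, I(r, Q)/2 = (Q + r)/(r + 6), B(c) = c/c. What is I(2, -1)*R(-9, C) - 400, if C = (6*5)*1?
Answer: -9623/24 ≈ -400.96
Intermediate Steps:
B(c) = 1
C = 30 (C = 30*1 = 30)
I(r, Q) = 2*(Q + r)/(6 + r) (I(r, Q) = 2*((Q + r)/(r + 6)) = 2*((Q + r)/(6 + r)) = 2*(Q + r)/(6 + r))
R(H, l) = 7/6 - l/6 (R(H, l) = 7/6 - ((l + 1) - 1)/6 = 7/6 - ((1 + l) - 1)/6 = 7/6 - l/6)
I(2, -1)*R(-9, C) - 400 = (2*(-1 + 2)/(6 + 2))*(7/6 - 1/6*30) - 400 = (2*1/8)*(7/6 - 5) - 400 = (2*(1/8)*1)*(-23/6) - 400 = (1/4)*(-23/6) - 400 = -23/24 - 400 = -9623/24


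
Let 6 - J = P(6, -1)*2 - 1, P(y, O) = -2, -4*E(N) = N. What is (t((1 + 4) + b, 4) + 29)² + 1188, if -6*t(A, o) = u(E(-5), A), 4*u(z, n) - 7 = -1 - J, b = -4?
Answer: 1175689/576 ≈ 2041.1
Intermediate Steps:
E(N) = -N/4
J = 11 (J = 6 - (-2*2 - 1) = 6 - (-4 - 1) = 6 - 1*(-5) = 6 + 5 = 11)
u(z, n) = -5/4 (u(z, n) = 7/4 + (-1 - 1*11)/4 = 7/4 + (-1 - 11)/4 = 7/4 + (¼)*(-12) = 7/4 - 3 = -5/4)
t(A, o) = 5/24 (t(A, o) = -⅙*(-5/4) = 5/24)
(t((1 + 4) + b, 4) + 29)² + 1188 = (5/24 + 29)² + 1188 = (701/24)² + 1188 = 491401/576 + 1188 = 1175689/576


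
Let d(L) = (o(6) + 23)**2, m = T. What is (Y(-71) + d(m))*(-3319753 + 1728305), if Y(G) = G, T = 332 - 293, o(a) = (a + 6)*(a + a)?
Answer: -44270900464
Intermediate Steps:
o(a) = 2*a*(6 + a) (o(a) = (6 + a)*(2*a) = 2*a*(6 + a))
T = 39
m = 39
d(L) = 27889 (d(L) = (2*6*(6 + 6) + 23)**2 = (2*6*12 + 23)**2 = (144 + 23)**2 = 167**2 = 27889)
(Y(-71) + d(m))*(-3319753 + 1728305) = (-71 + 27889)*(-3319753 + 1728305) = 27818*(-1591448) = -44270900464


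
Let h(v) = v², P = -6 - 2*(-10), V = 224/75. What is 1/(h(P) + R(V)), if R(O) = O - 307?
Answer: -75/8101 ≈ -0.0092581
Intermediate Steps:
V = 224/75 (V = 224*(1/75) = 224/75 ≈ 2.9867)
P = 14 (P = -6 + 20 = 14)
R(O) = -307 + O
1/(h(P) + R(V)) = 1/(14² + (-307 + 224/75)) = 1/(196 - 22801/75) = 1/(-8101/75) = -75/8101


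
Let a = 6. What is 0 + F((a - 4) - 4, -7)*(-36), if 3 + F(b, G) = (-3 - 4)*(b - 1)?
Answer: -648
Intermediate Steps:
F(b, G) = 4 - 7*b (F(b, G) = -3 + (-3 - 4)*(b - 1) = -3 - 7*(-1 + b) = -3 + (7 - 7*b) = 4 - 7*b)
0 + F((a - 4) - 4, -7)*(-36) = 0 + (4 - 7*((6 - 4) - 4))*(-36) = 0 + (4 - 7*(2 - 4))*(-36) = 0 + (4 - 7*(-2))*(-36) = 0 + (4 + 14)*(-36) = 0 + 18*(-36) = 0 - 648 = -648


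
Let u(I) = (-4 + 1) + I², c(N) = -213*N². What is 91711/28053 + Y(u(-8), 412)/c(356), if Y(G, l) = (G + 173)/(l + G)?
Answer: 195169035653717/59699239871832 ≈ 3.2692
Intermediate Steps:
u(I) = -3 + I²
Y(G, l) = (173 + G)/(G + l)
91711/28053 + Y(u(-8), 412)/c(356) = 91711/28053 + ((173 + (-3 + (-8)²))/((-3 + (-8)²) + 412))/((-213*356²)) = 91711*(1/28053) + ((173 + (-3 + 64))/((-3 + 64) + 412))/((-213*126736)) = 91711/28053 + ((173 + 61)/(61 + 412))/(-26994768) = 91711/28053 + (234/473)*(-1/26994768) = 91711/28053 - 39/2128087544 = 195169035653717/59699239871832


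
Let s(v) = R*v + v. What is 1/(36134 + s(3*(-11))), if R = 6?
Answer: 1/35903 ≈ 2.7853e-5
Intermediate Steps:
s(v) = 7*v (s(v) = 6*v + v = 7*v)
1/(36134 + s(3*(-11))) = 1/(36134 + 7*(3*(-11))) = 1/(36134 + 7*(-33)) = 1/(36134 - 231) = 1/35903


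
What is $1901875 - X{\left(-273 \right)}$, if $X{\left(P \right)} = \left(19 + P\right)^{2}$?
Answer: $1837359$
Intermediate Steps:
$1901875 - X{\left(-273 \right)} = 1901875 - \left(19 - 273\right)^{2} = 1901875 - \left(-254\right)^{2} = 1901875 - 64516 = 1837359$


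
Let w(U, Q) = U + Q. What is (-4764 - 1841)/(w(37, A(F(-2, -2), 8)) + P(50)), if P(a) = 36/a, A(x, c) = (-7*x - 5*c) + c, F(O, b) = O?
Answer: -165125/493 ≈ -334.94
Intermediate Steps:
A(x, c) = -7*x - 4*c
w(U, Q) = Q + U
(-4764 - 1841)/(w(37, A(F(-2, -2), 8)) + P(50)) = (-4764 - 1841)/(((-7*(-2) - 4*8) + 37) + 36/50) = -6605/(((14 - 32) + 37) + 36*(1/50)) = -6605/((-18 + 37) + 18/25) = -6605/(19 + 18/25) = -6605/493/25 = -6605*25/493 = -165125/493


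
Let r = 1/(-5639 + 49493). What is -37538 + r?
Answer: -1646191451/43854 ≈ -37538.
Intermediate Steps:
r = 1/43854 ≈ 2.2803e-5
-37538 + r = -37538 + 1/43854 = -1646191451/43854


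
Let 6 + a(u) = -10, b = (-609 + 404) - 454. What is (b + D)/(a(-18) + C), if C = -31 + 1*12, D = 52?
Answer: 607/35 ≈ 17.343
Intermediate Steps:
b = -659 (b = -205 - 454 = -659)
a(u) = -16 (a(u) = -6 - 10 = -16)
C = -19 (C = -31 + 12 = -19)
(b + D)/(a(-18) + C) = (-659 + 52)/(-16 - 19) = -607/(-35) = -607*(-1/35) = 607/35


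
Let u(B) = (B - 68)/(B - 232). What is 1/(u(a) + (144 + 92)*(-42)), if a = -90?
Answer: -161/1595753 ≈ -0.00010089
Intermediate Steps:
u(B) = (-68 + B)/(-232 + B)
1/(u(a) + (144 + 92)*(-42)) = 1/((-68 - 90)/(-232 - 90) + (144 + 92)*(-42)) = 1/(-158/(-322) + 236*(-42)) = 1/(-1/322*(-158) - 9912) = 1/(79/161 - 9912) = 1/(-1595753/161) = -161/1595753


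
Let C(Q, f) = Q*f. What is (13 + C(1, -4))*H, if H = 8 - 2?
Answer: 54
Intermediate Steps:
H = 6
(13 + C(1, -4))*H = (13 + 1*(-4))*6 = (13 - 4)*6 = 9*6 = 54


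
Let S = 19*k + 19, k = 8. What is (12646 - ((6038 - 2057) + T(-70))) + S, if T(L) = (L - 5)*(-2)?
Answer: 8686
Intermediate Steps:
T(L) = 10 - 2*L (T(L) = (-5 + L)*(-2) = 10 - 2*L)
S = 171 (S = 19*8 + 19 = 152 + 19 = 171)
(12646 - ((6038 - 2057) + T(-70))) + S = (12646 - ((6038 - 2057) + (10 - 2*(-70)))) + 171 = (12646 - (3981 + (10 + 140))) + 171 = (12646 - (3981 + 150)) + 171 = (12646 - 1*4131) + 171 = (12646 - 4131) + 171 = 8515 + 171 = 8686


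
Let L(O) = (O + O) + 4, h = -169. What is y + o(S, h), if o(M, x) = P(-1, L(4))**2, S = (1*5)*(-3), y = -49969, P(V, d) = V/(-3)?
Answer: -449720/9 ≈ -49969.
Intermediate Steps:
L(O) = 4 + 2*O (L(O) = 2*O + 4 = 4 + 2*O)
P(V, d) = -V/3 (P(V, d) = V*(-1/3) = -V/3)
S = -15 (S = 5*(-3) = -15)
o(M, x) = 1/9 (o(M, x) = (-1/3*(-1))**2 = (1/3)**2 = 1/9)
y + o(S, h) = -49969 + 1/9 = -449720/9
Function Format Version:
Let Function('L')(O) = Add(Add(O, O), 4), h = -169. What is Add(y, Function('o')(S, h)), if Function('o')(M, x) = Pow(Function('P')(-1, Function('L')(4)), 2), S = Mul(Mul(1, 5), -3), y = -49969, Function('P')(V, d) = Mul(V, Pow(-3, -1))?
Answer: Rational(-449720, 9) ≈ -49969.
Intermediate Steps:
Function('L')(O) = Add(4, Mul(2, O)) (Function('L')(O) = Add(Mul(2, O), 4) = Add(4, Mul(2, O)))
Function('P')(V, d) = Mul(Rational(-1, 3), V) (Function('P')(V, d) = Mul(V, Rational(-1, 3)) = Mul(Rational(-1, 3), V))
S = -15 (S = Mul(5, -3) = -15)
Function('o')(M, x) = Rational(1, 9) (Function('o')(M, x) = Pow(Mul(Rational(-1, 3), -1), 2) = Pow(Rational(1, 3), 2) = Rational(1, 9))
Add(y, Function('o')(S, h)) = Add(-49969, Rational(1, 9)) = Rational(-449720, 9)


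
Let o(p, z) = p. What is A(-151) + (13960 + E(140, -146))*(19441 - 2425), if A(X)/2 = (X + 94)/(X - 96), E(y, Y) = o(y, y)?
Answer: 3119032806/13 ≈ 2.3993e+8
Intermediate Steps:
E(y, Y) = y
A(X) = 2*(94 + X)/(-96 + X) (A(X) = 2*((X + 94)/(X - 96)) = 2*((94 + X)/(-96 + X)) = 2*(94 + X)/(-96 + X))
A(-151) + (13960 + E(140, -146))*(19441 - 2425) = 2*(94 - 151)/(-96 - 151) + (13960 + 140)*(19441 - 2425) = 2*(-57)/(-247) + 14100*17016 = 2*(-1/247)*(-57) + 239925600 = 6/13 + 239925600 = 3119032806/13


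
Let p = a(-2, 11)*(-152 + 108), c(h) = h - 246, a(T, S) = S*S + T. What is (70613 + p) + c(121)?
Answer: 65252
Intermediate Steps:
a(T, S) = T + S² (a(T, S) = S² + T = T + S²)
c(h) = -246 + h
p = -5236 (p = (-2 + 11²)*(-152 + 108) = (-2 + 121)*(-44) = 119*(-44) = -5236)
(70613 + p) + c(121) = (70613 - 5236) + (-246 + 121) = 65377 - 125 = 65252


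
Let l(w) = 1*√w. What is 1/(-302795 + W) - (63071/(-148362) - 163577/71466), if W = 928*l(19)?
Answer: 73273667534348722825/26998493986159177113 - 928*√19/91668449529 ≈ 2.7140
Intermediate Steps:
l(w) = √w
W = 928*√19 ≈ 4045.1
1/(-302795 + W) - (63071/(-148362) - 163577/71466) = 1/(-302795 + 928*√19) - (63071/(-148362) - 163577/71466) = 1/(-302795 + 928*√19) - (63071*(-1/148362) - 163577*1/71466) = 1/(-302795 + 928*√19) - (-63071/148362 - 163577/71466) = 1/(-302795 + 928*√19) - 1*(-2398003580/883569891) = 1/(-302795 + 928*√19) + 2398003580/883569891 = 2398003580/883569891 + 1/(-302795 + 928*√19)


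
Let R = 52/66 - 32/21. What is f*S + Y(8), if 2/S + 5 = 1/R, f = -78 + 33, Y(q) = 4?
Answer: 19624/1081 ≈ 18.154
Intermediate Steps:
f = -45
R = -170/231 (R = 52*(1/66) - 32*1/21 = 26/33 - 32/21 = -170/231 ≈ -0.73593)
S = -340/1081 (S = 2/(-5 + 1/(-170/231)) = 2/(-5 - 231/170) = 2/(-1081/170) = 2*(-170/1081) = -340/1081 ≈ -0.31452)
f*S + Y(8) = -45*(-340/1081) + 4 = 15300/1081 + 4 = 19624/1081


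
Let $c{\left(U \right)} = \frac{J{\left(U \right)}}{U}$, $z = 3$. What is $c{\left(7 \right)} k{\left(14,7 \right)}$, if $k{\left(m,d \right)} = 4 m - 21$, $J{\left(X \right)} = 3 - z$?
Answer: $0$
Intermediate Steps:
$J{\left(X \right)} = 0$ ($J{\left(X \right)} = 3 - 3 = 0$)
$k{\left(m,d \right)} = -21 + 4 m$
$c{\left(U \right)} = 0$ ($c{\left(U \right)} = \frac{0}{U} = 0$)
$c{\left(7 \right)} k{\left(14,7 \right)} = 0 \left(-21 + 4 \cdot 14\right) = 0 \left(-21 + 56\right) = 0 \cdot 35 = 0$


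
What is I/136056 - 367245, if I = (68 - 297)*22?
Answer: -24982945379/68028 ≈ -3.6725e+5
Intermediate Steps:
I = -5038 (I = -229*22 = -5038)
I/136056 - 367245 = -5038/136056 - 367245 = -5038*1/136056 - 367245 = -2519/68028 - 367245 = -24982945379/68028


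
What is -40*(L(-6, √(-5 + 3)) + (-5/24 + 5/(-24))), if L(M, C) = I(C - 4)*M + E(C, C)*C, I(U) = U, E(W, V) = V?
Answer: -2590/3 + 240*I*√2 ≈ -863.33 + 339.41*I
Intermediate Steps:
L(M, C) = C² + M*(-4 + C) (L(M, C) = (C - 4)*M + C*C = (-4 + C)*M + C² = M*(-4 + C) + C² = C² + M*(-4 + C))
-40*(L(-6, √(-5 + 3)) + (-5/24 + 5/(-24))) = -40*(((√(-5 + 3))² - 6*(-4 + √(-5 + 3))) + (-5/24 + 5/(-24))) = -40*(((√(-2))² - 6*(-4 + √(-2))) + (-5*1/24 + 5*(-1/24))) = -40*(((I*√2)² - 6*(-4 + I*√2)) + (-5/24 - 5/24)) = -40*((-2 + (24 - 6*I*√2)) - 5/12) = -40*((22 - 6*I*√2) - 5/12) = -40*(259/12 - 6*I*√2) = -2590/3 + 240*I*√2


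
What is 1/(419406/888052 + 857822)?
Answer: 444026/380895481075 ≈ 1.1657e-6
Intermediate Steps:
1/(419406/888052 + 857822) = 1/(419406*(1/888052) + 857822) = 1/(209703/444026 + 857822) = 1/(380895481075/444026) = 444026/380895481075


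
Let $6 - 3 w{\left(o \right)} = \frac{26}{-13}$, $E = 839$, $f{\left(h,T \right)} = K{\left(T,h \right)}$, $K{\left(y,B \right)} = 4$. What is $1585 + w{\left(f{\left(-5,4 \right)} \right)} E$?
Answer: $\frac{11467}{3} \approx 3822.3$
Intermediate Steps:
$f{\left(h,T \right)} = 4$
$w{\left(o \right)} = \frac{8}{3}$ ($w{\left(o \right)} = 2 - \frac{26 \frac{1}{-13}}{3} = 2 - \frac{26 \left(- \frac{1}{13}\right)}{3} = 2 - - \frac{2}{3} = 2 + \frac{2}{3} = \frac{8}{3}$)
$1585 + w{\left(f{\left(-5,4 \right)} \right)} E = 1585 + \frac{8}{3} \cdot 839 = 1585 + \frac{6712}{3} = \frac{11467}{3}$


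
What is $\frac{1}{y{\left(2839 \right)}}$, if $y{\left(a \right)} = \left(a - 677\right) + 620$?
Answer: $\frac{1}{2782} \approx 0.00035945$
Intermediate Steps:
$y{\left(a \right)} = -57 + a$ ($y{\left(a \right)} = \left(-677 + a\right) + 620 = -57 + a$)
$\frac{1}{y{\left(2839 \right)}} = \frac{1}{-57 + 2839} = \frac{1}{2782}$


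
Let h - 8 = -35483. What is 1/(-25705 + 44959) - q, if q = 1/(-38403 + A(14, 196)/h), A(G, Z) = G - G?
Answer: 19219/246470454 ≈ 7.7977e-5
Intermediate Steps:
A(G, Z) = 0
h = -35475 (h = 8 - 35483 = -35475)
q = -1/38403 (q = 1/(-38403 + 0/(-35475)) = 1/(-38403 + 0*(-1/35475)) = 1/(-38403 + 0) = 1/(-38403) = -1/38403 ≈ -2.6040e-5)
1/(-25705 + 44959) - q = 1/(-25705 + 44959) - 1*(-1/38403) = 1/19254 + 1/38403 = 19219/246470454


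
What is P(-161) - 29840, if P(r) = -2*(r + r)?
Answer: -29196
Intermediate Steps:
P(r) = -4*r
P(-161) - 29840 = -4*(-161) - 29840 = 644 - 29840 = -29196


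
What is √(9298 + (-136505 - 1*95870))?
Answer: I*√223077 ≈ 472.31*I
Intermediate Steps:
√(9298 + (-136505 - 1*95870)) = √(9298 + (-136505 - 95870)) = √(9298 - 232375) = √(-223077) = I*√223077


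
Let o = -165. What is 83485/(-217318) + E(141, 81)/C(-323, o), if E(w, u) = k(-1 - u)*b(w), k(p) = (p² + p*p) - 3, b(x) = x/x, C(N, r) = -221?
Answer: -2940290695/48027278 ≈ -61.221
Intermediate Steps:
b(x) = 1
k(p) = -3 + 2*p² (k(p) = (p² + p²) - 3 = 2*p² - 3 = -3 + 2*p²)
E(w, u) = -3 + 2*(-1 - u)² (E(w, u) = (-3 + 2*(-1 - u)²)*1 = -3 + 2*(-1 - u)²)
83485/(-217318) + E(141, 81)/C(-323, o) = 83485/(-217318) + (-3 + 2*(1 + 81)²)/(-221) = 83485*(-1/217318) + (-3 + 2*82²)*(-1/221) = -83485/217318 + (-3 + 2*6724)*(-1/221) = -83485/217318 + (-3 + 13448)*(-1/221) = -83485/217318 + 13445*(-1/221) = -83485/217318 - 13445/221 = -2940290695/48027278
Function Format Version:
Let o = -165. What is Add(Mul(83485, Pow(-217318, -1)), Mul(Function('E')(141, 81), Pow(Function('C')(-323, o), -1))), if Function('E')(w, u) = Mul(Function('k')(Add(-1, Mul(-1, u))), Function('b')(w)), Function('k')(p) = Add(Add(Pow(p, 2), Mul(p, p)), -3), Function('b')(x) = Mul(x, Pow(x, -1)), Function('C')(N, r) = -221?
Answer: Rational(-2940290695, 48027278) ≈ -61.221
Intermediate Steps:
Function('b')(x) = 1
Function('k')(p) = Add(-3, Mul(2, Pow(p, 2))) (Function('k')(p) = Add(Add(Pow(p, 2), Pow(p, 2)), -3) = Add(Mul(2, Pow(p, 2)), -3) = Add(-3, Mul(2, Pow(p, 2))))
Function('E')(w, u) = Add(-3, Mul(2, Pow(Add(-1, Mul(-1, u)), 2))) (Function('E')(w, u) = Mul(Add(-3, Mul(2, Pow(Add(-1, Mul(-1, u)), 2))), 1) = Add(-3, Mul(2, Pow(Add(-1, Mul(-1, u)), 2))))
Add(Mul(83485, Pow(-217318, -1)), Mul(Function('E')(141, 81), Pow(Function('C')(-323, o), -1))) = Add(Mul(83485, Pow(-217318, -1)), Mul(Add(-3, Mul(2, Pow(Add(1, 81), 2))), Pow(-221, -1))) = Add(Mul(83485, Rational(-1, 217318)), Mul(Add(-3, Mul(2, Pow(82, 2))), Rational(-1, 221))) = Add(Rational(-83485, 217318), Mul(Add(-3, Mul(2, 6724)), Rational(-1, 221))) = Add(Rational(-83485, 217318), Mul(Add(-3, 13448), Rational(-1, 221))) = Add(Rational(-83485, 217318), Mul(13445, Rational(-1, 221))) = Add(Rational(-83485, 217318), Rational(-13445, 221)) = Rational(-2940290695, 48027278)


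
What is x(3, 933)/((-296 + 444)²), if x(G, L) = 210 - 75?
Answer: 135/21904 ≈ 0.0061633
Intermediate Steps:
x(G, L) = 135
x(3, 933)/((-296 + 444)²) = 135/((-296 + 444)²) = 135/(148²) = 135/21904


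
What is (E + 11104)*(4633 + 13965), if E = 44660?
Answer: 1037098872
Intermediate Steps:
(E + 11104)*(4633 + 13965) = (44660 + 11104)*(4633 + 13965) = 55764*18598 = 1037098872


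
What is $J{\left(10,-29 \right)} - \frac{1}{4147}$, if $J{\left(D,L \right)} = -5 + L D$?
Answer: $- \frac{1223366}{4147} \approx -295.0$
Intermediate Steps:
$J{\left(D,L \right)} = -5 + D L$
$J{\left(10,-29 \right)} - \frac{1}{4147} = \left(-5 + 10 \left(-29\right)\right) - \frac{1}{4147} = \left(-5 - 290\right) - \frac{1}{4147} = -295 - \frac{1}{4147} = - \frac{1223366}{4147}$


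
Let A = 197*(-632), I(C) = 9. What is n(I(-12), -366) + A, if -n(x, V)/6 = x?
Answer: -124558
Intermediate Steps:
n(x, V) = -6*x
A = -124504
n(I(-12), -366) + A = -6*9 - 124504 = -54 - 124504 = -124558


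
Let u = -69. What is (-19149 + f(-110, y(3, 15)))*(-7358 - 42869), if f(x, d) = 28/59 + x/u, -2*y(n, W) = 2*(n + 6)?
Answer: 3915051854639/4071 ≈ 9.6169e+8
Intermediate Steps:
y(n, W) = -6 - n (y(n, W) = -(n + 6) = -(6 + n) = -(12 + 2*n)/2 = -6 - n)
f(x, d) = 28/59 - x/69 (f(x, d) = 28/59 + x/(-69) = 28*(1/59) + x*(-1/69) = 28/59 - x/69)
(-19149 + f(-110, y(3, 15)))*(-7358 - 42869) = (-19149 + (28/59 - 1/69*(-110)))*(-7358 - 42869) = (-19149 + (28/59 + 110/69))*(-50227) = (-19149 + 8422/4071)*(-50227) = -77947157/4071*(-50227) = 3915051854639/4071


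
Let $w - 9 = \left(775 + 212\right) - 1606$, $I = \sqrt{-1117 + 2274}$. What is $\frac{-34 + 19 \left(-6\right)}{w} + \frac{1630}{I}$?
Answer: $\frac{74}{305} + \frac{1630 \sqrt{1157}}{1157} \approx 48.163$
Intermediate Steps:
$I = \sqrt{1157} \approx 34.015$
$w = -610$ ($w = 9 + \left(\left(775 + 212\right) - 1606\right) = 9 + \left(987 - 1606\right) = 9 - 619 = -610$)
$\frac{-34 + 19 \left(-6\right)}{w} + \frac{1630}{I} = \frac{-34 + 19 \left(-6\right)}{-610} + \frac{1630}{\sqrt{1157}} = \left(-34 - 114\right) \left(- \frac{1}{610}\right) + 1630 \frac{\sqrt{1157}}{1157} = \left(-148\right) \left(- \frac{1}{610}\right) + \frac{1630 \sqrt{1157}}{1157} = \frac{74}{305} + \frac{1630 \sqrt{1157}}{1157}$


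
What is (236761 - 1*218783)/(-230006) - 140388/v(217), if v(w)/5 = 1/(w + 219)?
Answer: -7039237992449/575015 ≈ -1.2242e+7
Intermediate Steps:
v(w) = 5/(219 + w) (v(w) = 5/(w + 219) = 5/(219 + w))
(236761 - 1*218783)/(-230006) - 140388/v(217) = (236761 - 1*218783)/(-230006) - 140388/(5/(219 + 217)) = (236761 - 218783)*(-1/230006) - 140388/(5/436) = 17978*(-1/230006) - 140388/(5*(1/436)) = -8989/115003 - 140388/5/436 = -8989/115003 - 140388*436/5 = -8989/115003 - 61209168/5 = -7039237992449/575015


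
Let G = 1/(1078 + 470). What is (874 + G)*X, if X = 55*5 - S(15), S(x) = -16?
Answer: 131236441/516 ≈ 2.5433e+5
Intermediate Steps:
G = 1/1548 ≈ 0.00064600
X = 291 (X = 55*5 - 1*(-16) = 275 + 16 = 291)
(874 + G)*X = (874 + 1/1548)*291 = (1352953/1548)*291 = 131236441/516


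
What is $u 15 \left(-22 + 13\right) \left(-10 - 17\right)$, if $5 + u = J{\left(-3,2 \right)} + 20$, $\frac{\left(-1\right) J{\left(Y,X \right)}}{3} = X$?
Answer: $32805$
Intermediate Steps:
$J{\left(Y,X \right)} = - 3 X$
$u = 9$ ($u = -5 + \left(\left(-3\right) 2 + 20\right) = -5 + \left(-6 + 20\right) = -5 + 14 = 9$)
$u 15 \left(-22 + 13\right) \left(-10 - 17\right) = 9 \cdot 15 \left(-22 + 13\right) \left(-10 - 17\right) = 135 \left(- 9 \left(-10 - 17\right)\right) = 135 \left(\left(-9\right) \left(-27\right)\right) = 135 \cdot 243 = 32805$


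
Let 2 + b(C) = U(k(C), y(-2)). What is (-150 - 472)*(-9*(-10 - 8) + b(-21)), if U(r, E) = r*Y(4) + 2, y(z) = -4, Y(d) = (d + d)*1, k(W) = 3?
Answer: -115692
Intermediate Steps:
Y(d) = 2*d (Y(d) = (2*d)*1 = 2*d)
U(r, E) = 2 + 8*r (U(r, E) = r*(2*4) + 2 = r*8 + 2 = 8*r + 2 = 2 + 8*r)
b(C) = 24 (b(C) = -2 + (2 + 8*3) = -2 + (2 + 24) = -2 + 26 = 24)
(-150 - 472)*(-9*(-10 - 8) + b(-21)) = (-150 - 472)*(-9*(-10 - 8) + 24) = -622*(-9*(-18) + 24) = -622*(162 + 24) = -622*186 = -115692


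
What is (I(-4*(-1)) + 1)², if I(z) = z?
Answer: 25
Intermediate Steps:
(I(-4*(-1)) + 1)² = (-4*(-1) + 1)² = (4 + 1)² = 5² = 25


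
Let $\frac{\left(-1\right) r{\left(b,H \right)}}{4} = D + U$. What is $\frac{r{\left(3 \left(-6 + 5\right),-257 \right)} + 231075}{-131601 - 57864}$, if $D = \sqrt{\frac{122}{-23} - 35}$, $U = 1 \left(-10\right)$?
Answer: $- \frac{2719}{2229} + \frac{4 i \sqrt{2369}}{1452565} \approx -1.2198 + 0.00013403 i$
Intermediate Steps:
$U = -10$
$D = \frac{3 i \sqrt{2369}}{23}$ ($D = \sqrt{122 \left(- \frac{1}{23}\right) + \left(-49 + 14\right)} = \sqrt{- \frac{122}{23} - 35} = \sqrt{- \frac{927}{23}} = \frac{3 i \sqrt{2369}}{23} \approx 6.3486 i$)
$r{\left(b,H \right)} = 40 - \frac{12 i \sqrt{2369}}{23}$ ($r{\left(b,H \right)} = - 4 \left(\frac{3 i \sqrt{2369}}{23} - 10\right) = - 4 \left(-10 + \frac{3 i \sqrt{2369}}{23}\right) = 40 - \frac{12 i \sqrt{2369}}{23}$)
$\frac{r{\left(3 \left(-6 + 5\right),-257 \right)} + 231075}{-131601 - 57864} = \frac{\left(40 - \frac{12 i \sqrt{2369}}{23}\right) + 231075}{-131601 - 57864} = \frac{231115 - \frac{12 i \sqrt{2369}}{23}}{-189465} = \left(231115 - \frac{12 i \sqrt{2369}}{23}\right) \left(- \frac{1}{189465}\right) = - \frac{2719}{2229} + \frac{4 i \sqrt{2369}}{1452565}$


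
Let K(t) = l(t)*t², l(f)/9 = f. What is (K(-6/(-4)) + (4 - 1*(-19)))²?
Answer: 182329/64 ≈ 2848.9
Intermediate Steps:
l(f) = 9*f
K(t) = 9*t³ (K(t) = (9*t)*t² = 9*t³)
(K(-6/(-4)) + (4 - 1*(-19)))² = (9*(-6/(-4))³ + (4 - 1*(-19)))² = (9*(-6*(-¼))³ + (4 + 19))² = (9*(3/2)³ + 23)² = (9*(27/8) + 23)² = (243/8 + 23)² = (427/8)² = 182329/64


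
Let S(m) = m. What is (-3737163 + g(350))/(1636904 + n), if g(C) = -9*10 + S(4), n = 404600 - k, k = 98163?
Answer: -3737249/1943341 ≈ -1.9231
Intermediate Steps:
n = 306437 (n = 404600 - 1*98163 = 404600 - 98163 = 306437)
g(C) = -86 (g(C) = -9*10 + 4 = -90 + 4 = -86)
(-3737163 + g(350))/(1636904 + n) = (-3737163 - 86)/(1636904 + 306437) = -3737249/1943341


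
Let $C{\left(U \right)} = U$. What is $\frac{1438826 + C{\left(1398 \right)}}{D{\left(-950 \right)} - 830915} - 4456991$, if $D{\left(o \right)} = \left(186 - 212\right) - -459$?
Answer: $- \frac{1850726119943}{415241} \approx -4.457 \cdot 10^{6}$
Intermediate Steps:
$D{\left(o \right)} = 433$ ($D{\left(o \right)} = -26 + 459 = 433$)
$\frac{1438826 + C{\left(1398 \right)}}{D{\left(-950 \right)} - 830915} - 4456991 = \frac{1438826 + 1398}{433 - 830915} - 4456991 = \frac{1440224}{-830482} - 4456991 = 1440224 \left(- \frac{1}{830482}\right) - 4456991 = - \frac{720112}{415241} - 4456991 = - \frac{1850726119943}{415241}$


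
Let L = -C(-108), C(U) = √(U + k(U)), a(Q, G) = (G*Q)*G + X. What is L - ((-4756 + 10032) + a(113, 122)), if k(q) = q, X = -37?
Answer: -1687131 - 6*I*√6 ≈ -1.6871e+6 - 14.697*I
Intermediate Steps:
a(Q, G) = -37 + Q*G² (a(Q, G) = (G*Q)*G - 37 = Q*G² - 37 = -37 + Q*G²)
C(U) = √2*√U (C(U) = √(U + U) = √(2*U) = √2*√U)
L = -6*I*√6 (L = -√2*√(-108) = -√2*6*I*√3 = -6*I*√6 ≈ -14.697*I)
L - ((-4756 + 10032) + a(113, 122)) = -6*I*√6 - ((-4756 + 10032) + (-37 + 113*122²)) = -6*I*√6 - (5276 + (-37 + 113*14884)) = -6*I*√6 - (5276 + (-37 + 1681892)) = -6*I*√6 - (5276 + 1681855) = -6*I*√6 - 1*1687131 = -6*I*√6 - 1687131 = -1687131 - 6*I*√6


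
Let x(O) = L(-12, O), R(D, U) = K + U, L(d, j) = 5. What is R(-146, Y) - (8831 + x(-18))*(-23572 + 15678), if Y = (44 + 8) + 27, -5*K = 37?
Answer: 348757278/5 ≈ 6.9751e+7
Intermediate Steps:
K = -37/5 (K = -⅕*37 = -37/5 ≈ -7.4000)
Y = 79 (Y = 52 + 27 = 79)
R(D, U) = -37/5 + U
x(O) = 5
R(-146, Y) - (8831 + x(-18))*(-23572 + 15678) = (-37/5 + 79) - (8831 + 5)*(-23572 + 15678) = 358/5 - 8836*(-7894) = 358/5 - 1*(-69751384) = 358/5 + 69751384 = 348757278/5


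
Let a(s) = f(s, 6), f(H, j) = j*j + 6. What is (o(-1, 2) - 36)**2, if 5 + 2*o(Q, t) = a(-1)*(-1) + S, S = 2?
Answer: 13689/4 ≈ 3422.3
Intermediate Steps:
f(H, j) = 6 + j**2 (f(H, j) = j**2 + 6 = 6 + j**2)
a(s) = 42 (a(s) = 6 + 6**2 = 6 + 36 = 42)
o(Q, t) = -45/2 (o(Q, t) = -5/2 + (42*(-1) + 2)/2 = -5/2 + (-42 + 2)/2 = -5/2 + (1/2)*(-40) = -5/2 - 20 = -45/2)
(o(-1, 2) - 36)**2 = (-45/2 - 36)**2 = (-117/2)**2 = 13689/4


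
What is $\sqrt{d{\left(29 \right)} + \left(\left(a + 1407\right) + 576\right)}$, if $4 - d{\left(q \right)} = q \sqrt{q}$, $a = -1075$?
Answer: $\sqrt{912 - 29 \sqrt{29}} \approx 27.492$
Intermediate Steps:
$d{\left(q \right)} = 4 - q^{\frac{3}{2}}$ ($d{\left(q \right)} = 4 - q \sqrt{q} = 4 - q^{\frac{3}{2}}$)
$\sqrt{d{\left(29 \right)} + \left(\left(a + 1407\right) + 576\right)} = \sqrt{\left(4 - 29^{\frac{3}{2}}\right) + \left(\left(-1075 + 1407\right) + 576\right)} = \sqrt{\left(4 - 29 \sqrt{29}\right) + \left(332 + 576\right)} = \sqrt{\left(4 - 29 \sqrt{29}\right) + 908} = \sqrt{912 - 29 \sqrt{29}}$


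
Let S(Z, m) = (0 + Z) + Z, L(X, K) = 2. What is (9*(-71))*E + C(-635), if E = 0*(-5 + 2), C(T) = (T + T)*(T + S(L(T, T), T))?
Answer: 801370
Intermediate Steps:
S(Z, m) = 2*Z (S(Z, m) = Z + Z = 2*Z)
C(T) = 2*T*(4 + T) (C(T) = (T + T)*(T + 2*2) = (2*T)*(T + 4) = (2*T)*(4 + T) = 2*T*(4 + T))
E = 0 (E = 0*(-3) = 0)
(9*(-71))*E + C(-635) = (9*(-71))*0 + 2*(-635)*(4 - 635) = -639*0 + 2*(-635)*(-631) = 0 + 801370 = 801370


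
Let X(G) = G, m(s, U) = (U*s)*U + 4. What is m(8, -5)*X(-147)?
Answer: -29988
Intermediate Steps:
m(s, U) = 4 + s*U² (m(s, U) = s*U² + 4 = 4 + s*U²)
m(8, -5)*X(-147) = (4 + 8*(-5)²)*(-147) = (4 + 8*25)*(-147) = (4 + 200)*(-147) = 204*(-147) = -29988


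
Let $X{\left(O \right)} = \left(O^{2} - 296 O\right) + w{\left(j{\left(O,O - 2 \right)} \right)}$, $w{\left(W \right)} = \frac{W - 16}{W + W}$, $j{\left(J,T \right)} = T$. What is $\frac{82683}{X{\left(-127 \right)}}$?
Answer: $\frac{21332214}{13860163} \approx 1.5391$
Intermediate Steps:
$w{\left(W \right)} = \frac{-16 + W}{2 W}$
$X{\left(O \right)} = O^{2} - 296 O + \frac{-18 + O}{2 \left(-2 + O\right)}$ ($X{\left(O \right)} = \left(O^{2} - 296 O\right) + \frac{-16 + \left(O - 2\right)}{2 \left(O - 2\right)} = \left(O^{2} - 296 O\right) + \frac{-16 + \left(-2 + O\right)}{2 \left(-2 + O\right)} = \left(O^{2} - 296 O\right) + \frac{-18 + O}{2 \left(-2 + O\right)} = O^{2} - 296 O + \frac{-18 + O}{2 \left(-2 + O\right)}$)
$\frac{82683}{X{\left(-127 \right)}} = \frac{82683}{\frac{1}{-2 - 127} \left(-9 + \frac{1}{2} \left(-127\right) - 127 \left(-296 - 127\right) \left(-2 - 127\right)\right)} = \frac{82683}{\frac{1}{-129} \left(-9 - \frac{127}{2} - \left(-53721\right) \left(-129\right)\right)} = \frac{82683}{\left(- \frac{1}{129}\right) \left(-9 - \frac{127}{2} - 6930009\right)} = \frac{82683}{\left(- \frac{1}{129}\right) \left(- \frac{13860163}{2}\right)} = \frac{82683}{\frac{13860163}{258}} = 82683 \cdot \frac{258}{13860163} = \frac{21332214}{13860163}$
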